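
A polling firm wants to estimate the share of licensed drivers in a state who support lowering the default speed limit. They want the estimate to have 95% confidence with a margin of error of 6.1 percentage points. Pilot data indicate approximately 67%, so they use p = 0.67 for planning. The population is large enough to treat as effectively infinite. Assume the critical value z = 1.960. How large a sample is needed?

With p = 0.67, p(1−p) = 0.2211.
n = z²·p(1−p)/E² = 1.960² × 0.2211 / 0.061² = 3.8416 × 0.2211 / 0.003721 ≈ 228.27.
Rounding up gives n = 229.

229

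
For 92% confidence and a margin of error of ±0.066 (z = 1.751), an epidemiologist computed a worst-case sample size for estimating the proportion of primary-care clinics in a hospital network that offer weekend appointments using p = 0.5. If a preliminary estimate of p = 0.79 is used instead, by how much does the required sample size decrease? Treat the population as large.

59

Conservative (p = 0.5): n = 1.751² × 0.25 / 0.066² ≈ 175.96 → 176.
Using p = 0.79: p(1−p) = 0.1659, so n = 1.751² × 0.1659 / 0.066² ≈ 116.77 → 117.
Reduction: 176 − 117 = 59.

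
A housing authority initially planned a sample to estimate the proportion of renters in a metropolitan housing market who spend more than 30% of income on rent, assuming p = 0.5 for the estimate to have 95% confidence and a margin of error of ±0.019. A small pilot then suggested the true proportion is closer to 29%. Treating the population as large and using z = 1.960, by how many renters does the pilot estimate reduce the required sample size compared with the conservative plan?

469

Conservative (p = 0.5): n = 1.960² × 0.25 / 0.019² ≈ 2660.39 → 2661.
Using p = 0.29: p(1−p) = 0.2059, so n = 1.960² × 0.2059 / 0.019² ≈ 2191.10 → 2192.
Reduction: 2661 − 2192 = 469.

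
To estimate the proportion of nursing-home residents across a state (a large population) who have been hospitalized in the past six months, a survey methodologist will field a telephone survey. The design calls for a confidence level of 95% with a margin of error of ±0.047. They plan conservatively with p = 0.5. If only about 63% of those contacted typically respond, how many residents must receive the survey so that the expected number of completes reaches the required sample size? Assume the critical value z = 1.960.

Completed interviews needed: n₀ = 1.960² × 0.2500 / 0.047² ≈ 434.77 → 435.
At a 63% response rate, contacts needed = 435 / 0.63 ≈ 690.48 → 691.

691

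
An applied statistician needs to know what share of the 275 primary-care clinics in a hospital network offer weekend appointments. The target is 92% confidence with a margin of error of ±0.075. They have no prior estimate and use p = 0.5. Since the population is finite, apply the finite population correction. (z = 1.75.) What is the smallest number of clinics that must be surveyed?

Unadjusted: n₀ = 1.75² × 0.50 × 0.50 / 0.075² ≈ 136.11, so n₀ = 137.
Finite population correction with N = 275: n = n₀ / (1 + (n₀−1)/N) = 137 / (1 + 136/275) = 137 / 1.4945 ≈ 91.67.
Rounding up, n = 92.

92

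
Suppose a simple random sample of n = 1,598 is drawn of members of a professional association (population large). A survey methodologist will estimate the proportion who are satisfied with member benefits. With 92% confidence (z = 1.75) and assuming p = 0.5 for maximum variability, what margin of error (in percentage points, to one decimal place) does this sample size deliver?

2.2

SE(p̂) = √[p(1−p)/n] = √[0.2500/1598] = 0.01251.
E = z × SE = 1.75 × 0.01251 = 0.02189, or 2.2 percentage points.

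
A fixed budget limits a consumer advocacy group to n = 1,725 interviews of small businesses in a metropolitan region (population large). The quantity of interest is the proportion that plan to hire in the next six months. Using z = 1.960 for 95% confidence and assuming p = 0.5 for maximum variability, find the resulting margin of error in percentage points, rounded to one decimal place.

SE(p̂) = √[p(1−p)/n] = √[0.2500/1725] = 0.01204.
E = z × SE = 1.960 × 0.01204 = 0.02360, or 2.4 percentage points.

2.4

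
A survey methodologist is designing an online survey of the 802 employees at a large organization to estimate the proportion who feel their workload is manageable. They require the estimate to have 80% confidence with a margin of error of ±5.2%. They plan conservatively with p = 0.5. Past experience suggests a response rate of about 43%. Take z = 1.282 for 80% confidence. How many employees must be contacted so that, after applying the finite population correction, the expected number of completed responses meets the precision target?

298

Completed interviews needed (unadjusted): n₀ = 1.282² × 0.2500 / 0.052² ≈ 151.95 → 152.
FPC for N = 802: n = 152 / (1 + 151/802) = 152 / 1.1883 ≈ 127.92 → 128.
At a 43% response rate, contacts needed = 128 / 0.43 ≈ 297.67 → 298.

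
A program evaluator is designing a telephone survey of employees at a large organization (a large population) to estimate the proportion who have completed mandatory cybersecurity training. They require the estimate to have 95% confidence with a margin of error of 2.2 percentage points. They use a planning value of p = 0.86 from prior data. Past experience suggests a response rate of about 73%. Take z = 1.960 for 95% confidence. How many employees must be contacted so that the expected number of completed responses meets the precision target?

Completed interviews needed: n₀ = 1.960² × 0.1204 / 0.022² ≈ 955.64 → 956.
At a 73% response rate, contacts needed = 956 / 0.73 ≈ 1309.59 → 1310.

1310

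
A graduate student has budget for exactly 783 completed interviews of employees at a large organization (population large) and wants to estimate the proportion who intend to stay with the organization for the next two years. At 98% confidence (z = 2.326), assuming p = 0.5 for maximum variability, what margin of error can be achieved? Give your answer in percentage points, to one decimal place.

SE(p̂) = √[p(1−p)/n] = √[0.2500/783] = 0.01787.
E = z × SE = 2.326 × 0.01787 = 0.04156, or 4.2 percentage points.

4.2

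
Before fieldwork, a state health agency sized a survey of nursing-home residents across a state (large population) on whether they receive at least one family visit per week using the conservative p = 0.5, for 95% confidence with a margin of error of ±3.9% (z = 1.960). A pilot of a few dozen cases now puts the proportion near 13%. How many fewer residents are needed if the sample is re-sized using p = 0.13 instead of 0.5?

346

Conservative (p = 0.5): n = 1.960² × 0.25 / 0.039² ≈ 631.43 → 632.
Using p = 0.13: p(1−p) = 0.1131, so n = 1.960² × 0.1131 / 0.039² ≈ 285.66 → 286.
Reduction: 632 − 286 = 346.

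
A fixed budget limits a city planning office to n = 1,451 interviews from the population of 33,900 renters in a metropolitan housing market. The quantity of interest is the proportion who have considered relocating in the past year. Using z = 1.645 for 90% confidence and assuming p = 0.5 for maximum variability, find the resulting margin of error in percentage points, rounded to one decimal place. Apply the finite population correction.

2.1

Finite-population factor: (N−n)/(N−1) = (33900−1451)/(33900−1) = 0.9572.
SE(p̂) = √[p(1−p)/n · (N−n)/(N−1)] = √[0.2500/1451 × 0.9572] = 0.01284.
E = z × SE = 1.645 × 0.01284 = 0.02113 ≈ 2.1 percentage points.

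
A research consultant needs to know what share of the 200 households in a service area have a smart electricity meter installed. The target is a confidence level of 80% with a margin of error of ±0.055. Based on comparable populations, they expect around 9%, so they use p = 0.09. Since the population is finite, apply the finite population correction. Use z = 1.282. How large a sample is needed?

Unadjusted: n₀ = 1.282² × 0.09 × 0.91 / 0.055² ≈ 44.50, so n₀ = 45.
Finite population correction with N = 200: n = n₀ / (1 + (n₀−1)/N) = 45 / (1 + 44/200) = 45 / 1.2200 ≈ 36.89.
Rounding up, n = 37.

37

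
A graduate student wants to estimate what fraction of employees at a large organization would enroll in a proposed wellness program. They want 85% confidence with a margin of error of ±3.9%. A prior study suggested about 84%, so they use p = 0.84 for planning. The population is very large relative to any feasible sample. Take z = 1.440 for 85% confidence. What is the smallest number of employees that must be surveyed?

With p = 0.84, p(1−p) = 0.1344.
n = z²·p(1−p)/E² = 1.440² × 0.1344 / 0.039² = 2.0736 × 0.1344 / 0.001521 ≈ 183.23.
Rounding up gives n = 184.

184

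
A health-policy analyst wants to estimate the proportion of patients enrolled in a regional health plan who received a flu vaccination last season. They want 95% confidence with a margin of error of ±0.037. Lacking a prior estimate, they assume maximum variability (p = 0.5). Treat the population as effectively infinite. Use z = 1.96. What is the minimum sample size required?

702

With p = 0.5, p(1−p) = 0.25.
n = z²·p(1−p)/E² = 1.96² × 0.2500 / 0.037² = 3.8416 × 0.2500 / 0.001369 ≈ 701.53.
Rounding up gives n = 702.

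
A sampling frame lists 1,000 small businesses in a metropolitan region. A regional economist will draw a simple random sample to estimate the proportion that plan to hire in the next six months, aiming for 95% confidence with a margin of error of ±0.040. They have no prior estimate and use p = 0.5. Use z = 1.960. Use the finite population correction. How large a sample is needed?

376

Unadjusted: n₀ = 1.960² × 0.50 × 0.50 / 0.040² ≈ 600.25, so n₀ = 601.
Finite population correction with N = 1,000: n = n₀ / (1 + (n₀−1)/N) = 601 / (1 + 600/1000) = 601 / 1.6000 ≈ 375.62.
Rounding up, n = 376.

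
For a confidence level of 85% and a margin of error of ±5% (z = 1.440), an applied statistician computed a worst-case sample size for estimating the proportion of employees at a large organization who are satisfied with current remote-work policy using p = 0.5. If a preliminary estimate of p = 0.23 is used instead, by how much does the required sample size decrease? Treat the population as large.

61

Conservative (p = 0.5): n = 1.440² × 0.25 / 0.050² ≈ 207.36 → 208.
Using p = 0.23: p(1−p) = 0.1771, so n = 1.440² × 0.1771 / 0.050² ≈ 146.89 → 147.
Reduction: 208 − 147 = 61.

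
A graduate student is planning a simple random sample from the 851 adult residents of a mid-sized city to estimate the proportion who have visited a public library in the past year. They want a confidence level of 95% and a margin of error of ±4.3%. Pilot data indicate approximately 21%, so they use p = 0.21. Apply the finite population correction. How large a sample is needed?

For 95% confidence, z = 1.960.
Unadjusted: n₀ = 1.960² × 0.21 × 0.79 / 0.043² ≈ 344.68, so n₀ = 345.
Finite population correction with N = 851: n = n₀ / (1 + (n₀−1)/N) = 345 / (1 + 344/851) = 345 / 1.4042 ≈ 245.69.
Rounding up, n = 246.

246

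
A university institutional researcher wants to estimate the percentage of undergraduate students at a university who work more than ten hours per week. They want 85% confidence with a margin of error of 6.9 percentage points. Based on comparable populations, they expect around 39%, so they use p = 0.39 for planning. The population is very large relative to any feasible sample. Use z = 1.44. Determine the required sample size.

104

With p = 0.39, p(1−p) = 0.2379.
n = z²·p(1−p)/E² = 1.44² × 0.2379 / 0.069² = 2.0736 × 0.2379 / 0.004761 ≈ 103.61.
Rounding up gives n = 104.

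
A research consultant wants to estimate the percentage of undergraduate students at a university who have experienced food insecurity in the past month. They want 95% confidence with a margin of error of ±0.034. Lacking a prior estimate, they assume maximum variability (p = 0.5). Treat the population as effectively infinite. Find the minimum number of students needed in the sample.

For 95% confidence, z = 1.960.
With p = 0.5, p(1−p) = 0.25.
n = z²·p(1−p)/E² = 1.960² × 0.2500 / 0.034² = 3.8416 × 0.2500 / 0.001156 ≈ 830.80.
Rounding up gives n = 831.

831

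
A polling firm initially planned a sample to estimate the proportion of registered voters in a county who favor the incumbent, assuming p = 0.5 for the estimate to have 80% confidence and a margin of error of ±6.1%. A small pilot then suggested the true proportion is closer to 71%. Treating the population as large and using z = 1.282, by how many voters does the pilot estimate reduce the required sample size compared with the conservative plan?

Conservative (p = 0.5): n = 1.282² × 0.25 / 0.061² ≈ 110.42 → 111.
Using p = 0.71: p(1−p) = 0.2059, so n = 1.282² × 0.2059 / 0.061² ≈ 90.94 → 91.
Reduction: 111 − 91 = 20.

20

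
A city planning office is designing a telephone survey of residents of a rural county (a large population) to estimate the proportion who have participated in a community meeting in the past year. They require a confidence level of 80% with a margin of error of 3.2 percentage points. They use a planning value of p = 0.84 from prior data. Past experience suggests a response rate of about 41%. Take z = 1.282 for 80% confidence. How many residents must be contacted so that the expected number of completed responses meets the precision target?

527

Completed interviews needed: n₀ = 1.282² × 0.1344 / 0.032² ≈ 215.71 → 216.
At a 41% response rate, contacts needed = 216 / 0.41 ≈ 526.83 → 527.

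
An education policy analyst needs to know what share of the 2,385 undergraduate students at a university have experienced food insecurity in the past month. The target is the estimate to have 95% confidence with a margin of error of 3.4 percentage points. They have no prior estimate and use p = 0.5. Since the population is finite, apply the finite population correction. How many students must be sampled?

617

For 95% confidence, z = 1.960.
Unadjusted: n₀ = 1.960² × 0.50 × 0.50 / 0.034² ≈ 830.80, so n₀ = 831.
Finite population correction with N = 2,385: n = n₀ / (1 + (n₀−1)/N) = 831 / (1 + 830/2385) = 831 / 1.3480 ≈ 616.47.
Rounding up, n = 617.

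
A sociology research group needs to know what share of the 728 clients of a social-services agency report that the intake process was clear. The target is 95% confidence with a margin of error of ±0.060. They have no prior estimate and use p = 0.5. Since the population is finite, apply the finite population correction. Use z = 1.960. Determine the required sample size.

196

Unadjusted: n₀ = 1.960² × 0.50 × 0.50 / 0.060² ≈ 266.78, so n₀ = 267.
Finite population correction with N = 728: n = n₀ / (1 + (n₀−1)/N) = 267 / (1 + 266/728) = 267 / 1.3654 ≈ 195.55.
Rounding up, n = 196.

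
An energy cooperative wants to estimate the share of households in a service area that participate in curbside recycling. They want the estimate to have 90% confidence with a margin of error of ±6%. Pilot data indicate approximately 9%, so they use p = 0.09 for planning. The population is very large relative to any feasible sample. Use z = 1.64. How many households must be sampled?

62

With p = 0.09, p(1−p) = 0.0819.
n = z²·p(1−p)/E² = 1.64² × 0.0819 / 0.060² = 2.6896 × 0.0819 / 0.003600 ≈ 61.19.
Rounding up gives n = 62.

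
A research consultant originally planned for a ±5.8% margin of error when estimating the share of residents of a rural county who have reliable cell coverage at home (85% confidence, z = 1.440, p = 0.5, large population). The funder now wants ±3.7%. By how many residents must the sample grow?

224

At ±5.8%: n = 1.440² × 0.2500 / 0.058² ≈ 154.10 → 155.
At ±3.7%: n = 1.440² × 0.2500 / 0.037² ≈ 378.67 → 379.
Additional respondents: 379 − 155 = 224.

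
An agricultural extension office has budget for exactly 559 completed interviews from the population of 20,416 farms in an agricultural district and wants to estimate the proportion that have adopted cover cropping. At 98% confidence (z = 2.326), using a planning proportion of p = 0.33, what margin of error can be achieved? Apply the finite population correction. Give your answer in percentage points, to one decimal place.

4.6

Finite-population factor: (N−n)/(N−1) = (20416−559)/(20416−1) = 0.9727.
SE(p̂) = √[p(1−p)/n · (N−n)/(N−1)] = √[0.2211/559 × 0.9727] = 0.01961.
E = z × SE = 2.326 × 0.01961 = 0.04562 ≈ 4.6 percentage points.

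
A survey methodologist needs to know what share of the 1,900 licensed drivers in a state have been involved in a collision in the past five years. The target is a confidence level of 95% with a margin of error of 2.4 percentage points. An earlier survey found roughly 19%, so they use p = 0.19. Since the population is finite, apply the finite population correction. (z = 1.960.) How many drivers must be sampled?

667

Unadjusted: n₀ = 1.960² × 0.19 × 0.81 / 0.024² ≈ 1026.43, so n₀ = 1027.
Finite population correction with N = 1,900: n = n₀ / (1 + (n₀−1)/N) = 1027 / (1 + 1026/1900) = 1027 / 1.5400 ≈ 666.88.
Rounding up, n = 667.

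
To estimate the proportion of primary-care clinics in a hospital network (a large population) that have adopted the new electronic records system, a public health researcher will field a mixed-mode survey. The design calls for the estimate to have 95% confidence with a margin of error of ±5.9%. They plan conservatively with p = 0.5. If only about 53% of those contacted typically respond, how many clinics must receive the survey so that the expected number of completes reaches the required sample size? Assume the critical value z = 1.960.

Completed interviews needed: n₀ = 1.960² × 0.2500 / 0.059² ≈ 275.90 → 276.
At a 53% response rate, contacts needed = 276 / 0.53 ≈ 520.75 → 521.

521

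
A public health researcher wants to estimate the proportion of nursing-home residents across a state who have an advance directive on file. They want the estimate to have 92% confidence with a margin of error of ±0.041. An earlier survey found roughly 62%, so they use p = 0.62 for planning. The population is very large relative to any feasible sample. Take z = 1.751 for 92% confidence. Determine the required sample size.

430

With p = 0.62, p(1−p) = 0.2356.
n = z²·p(1−p)/E² = 1.751² × 0.2356 / 0.041² = 3.0660 × 0.2356 / 0.001681 ≈ 429.71.
Rounding up gives n = 430.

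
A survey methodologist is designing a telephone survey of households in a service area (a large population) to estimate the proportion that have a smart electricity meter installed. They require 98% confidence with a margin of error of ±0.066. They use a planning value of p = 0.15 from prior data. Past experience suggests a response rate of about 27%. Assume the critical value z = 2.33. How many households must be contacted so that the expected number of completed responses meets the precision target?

589

Completed interviews needed: n₀ = 2.33² × 0.1275 / 0.066² ≈ 158.90 → 159.
At a 27% response rate, contacts needed = 159 / 0.27 ≈ 588.89 → 589.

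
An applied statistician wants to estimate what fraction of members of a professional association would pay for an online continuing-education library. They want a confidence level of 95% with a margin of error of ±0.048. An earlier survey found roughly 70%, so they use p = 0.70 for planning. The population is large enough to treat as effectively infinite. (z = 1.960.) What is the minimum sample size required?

351

With p = 0.70, p(1−p) = 0.2100.
n = z²·p(1−p)/E² = 1.960² × 0.2100 / 0.048² = 3.8416 × 0.2100 / 0.002304 ≈ 350.15.
Rounding up gives n = 351.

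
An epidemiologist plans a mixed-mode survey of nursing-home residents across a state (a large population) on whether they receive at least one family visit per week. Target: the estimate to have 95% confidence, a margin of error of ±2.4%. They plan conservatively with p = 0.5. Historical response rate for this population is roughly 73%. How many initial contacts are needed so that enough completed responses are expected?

2285

For 95% confidence, z = 1.960.
Completed interviews needed: n₀ = 1.960² × 0.2500 / 0.024² ≈ 1667.36 → 1668.
At a 73% response rate, contacts needed = 1668 / 0.73 ≈ 2284.93 → 2285.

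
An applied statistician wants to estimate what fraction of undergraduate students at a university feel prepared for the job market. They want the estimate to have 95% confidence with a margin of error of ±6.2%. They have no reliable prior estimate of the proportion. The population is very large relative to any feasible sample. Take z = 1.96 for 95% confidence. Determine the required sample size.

With no prior estimate, use p = 0.5, giving p(1−p) = 0.25.
n = z²·p(1−p)/E² = 1.96² × 0.2500 / 0.062² = 3.8416 × 0.2500 / 0.003844 ≈ 249.84.
Rounding up gives n = 250.

250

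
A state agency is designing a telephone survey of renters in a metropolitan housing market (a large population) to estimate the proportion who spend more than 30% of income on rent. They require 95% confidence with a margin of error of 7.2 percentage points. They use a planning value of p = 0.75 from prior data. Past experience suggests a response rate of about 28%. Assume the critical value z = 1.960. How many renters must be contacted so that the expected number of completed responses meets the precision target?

497

Completed interviews needed: n₀ = 1.960² × 0.1875 / 0.072² ≈ 138.95 → 139.
At a 28% response rate, contacts needed = 139 / 0.28 ≈ 496.43 → 497.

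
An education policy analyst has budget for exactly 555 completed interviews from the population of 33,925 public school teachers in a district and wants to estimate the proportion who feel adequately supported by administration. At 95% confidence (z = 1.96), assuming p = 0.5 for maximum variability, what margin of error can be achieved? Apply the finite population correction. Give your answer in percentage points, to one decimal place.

Finite-population factor: (N−n)/(N−1) = (33925−555)/(33925−1) = 0.9837.
SE(p̂) = √[p(1−p)/n · (N−n)/(N−1)] = √[0.2500/555 × 0.9837] = 0.02105.
E = z × SE = 1.96 × 0.02105 = 0.04126 ≈ 4.1 percentage points.

4.1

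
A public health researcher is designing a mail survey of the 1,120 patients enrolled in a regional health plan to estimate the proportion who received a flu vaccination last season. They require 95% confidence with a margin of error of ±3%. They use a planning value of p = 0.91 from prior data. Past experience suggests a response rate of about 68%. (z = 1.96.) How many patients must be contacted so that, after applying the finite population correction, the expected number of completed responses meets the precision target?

393

Completed interviews needed (unadjusted): n₀ = 1.96² × 0.0819 / 0.030² ≈ 349.59 → 350.
FPC for N = 1,120: n = 350 / (1 + 349/1120) = 350 / 1.3116 ≈ 266.85 → 267.
At a 68% response rate, contacts needed = 267 / 0.68 ≈ 392.65 → 393.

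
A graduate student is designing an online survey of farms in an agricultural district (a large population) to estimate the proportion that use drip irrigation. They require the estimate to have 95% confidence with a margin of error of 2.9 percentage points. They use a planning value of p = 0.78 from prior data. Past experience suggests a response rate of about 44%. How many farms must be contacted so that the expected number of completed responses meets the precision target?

1782

For 95% confidence, z = 1.960.
Completed interviews needed: n₀ = 1.960² × 0.1716 / 0.029² ≈ 783.85 → 784.
At a 44% response rate, contacts needed = 784 / 0.44 ≈ 1781.82 → 1782.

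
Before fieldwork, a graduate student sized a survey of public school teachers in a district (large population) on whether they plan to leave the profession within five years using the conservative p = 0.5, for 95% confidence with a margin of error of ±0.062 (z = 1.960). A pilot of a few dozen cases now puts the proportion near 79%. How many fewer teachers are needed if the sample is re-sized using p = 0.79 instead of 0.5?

84

Conservative (p = 0.5): n = 1.960² × 0.25 / 0.062² ≈ 249.84 → 250.
Using p = 0.79: p(1−p) = 0.1659, so n = 1.960² × 0.1659 / 0.062² ≈ 165.80 → 166.
Reduction: 250 − 166 = 84.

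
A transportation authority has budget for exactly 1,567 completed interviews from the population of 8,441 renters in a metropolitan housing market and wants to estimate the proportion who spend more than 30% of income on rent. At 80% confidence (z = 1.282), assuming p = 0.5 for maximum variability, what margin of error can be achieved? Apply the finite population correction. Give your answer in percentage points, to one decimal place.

Finite-population factor: (N−n)/(N−1) = (8441−1567)/(8441−1) = 0.8145.
SE(p̂) = √[p(1−p)/n · (N−n)/(N−1)] = √[0.2500/1567 × 0.8145] = 0.01140.
E = z × SE = 1.282 × 0.01140 = 0.01461 ≈ 1.5 percentage points.

1.5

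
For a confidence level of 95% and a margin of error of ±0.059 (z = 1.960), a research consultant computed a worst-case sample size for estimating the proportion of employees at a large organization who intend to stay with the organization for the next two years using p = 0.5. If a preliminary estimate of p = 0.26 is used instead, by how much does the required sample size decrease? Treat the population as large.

63

Conservative (p = 0.5): n = 1.960² × 0.25 / 0.059² ≈ 275.90 → 276.
Using p = 0.26: p(1−p) = 0.1924, so n = 1.960² × 0.1924 / 0.059² ≈ 212.33 → 213.
Reduction: 276 − 213 = 63.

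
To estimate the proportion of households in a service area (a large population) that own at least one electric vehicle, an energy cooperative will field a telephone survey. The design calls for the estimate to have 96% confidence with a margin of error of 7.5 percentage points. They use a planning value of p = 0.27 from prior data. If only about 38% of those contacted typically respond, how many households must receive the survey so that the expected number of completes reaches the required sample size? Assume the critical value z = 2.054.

Completed interviews needed: n₀ = 2.054² × 0.1971 / 0.075² ≈ 147.83 → 148.
At a 38% response rate, contacts needed = 148 / 0.38 ≈ 389.47 → 390.

390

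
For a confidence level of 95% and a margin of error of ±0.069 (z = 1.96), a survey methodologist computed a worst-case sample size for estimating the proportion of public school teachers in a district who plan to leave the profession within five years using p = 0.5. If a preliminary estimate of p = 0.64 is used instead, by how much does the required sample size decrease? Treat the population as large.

16

Conservative (p = 0.5): n = 1.96² × 0.25 / 0.069² ≈ 201.72 → 202.
Using p = 0.64: p(1−p) = 0.2304, so n = 1.96² × 0.2304 / 0.069² ≈ 185.91 → 186.
Reduction: 202 − 186 = 16.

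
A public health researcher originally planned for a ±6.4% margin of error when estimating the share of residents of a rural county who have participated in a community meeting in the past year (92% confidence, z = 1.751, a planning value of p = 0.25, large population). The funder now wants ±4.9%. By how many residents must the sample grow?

At ±6.4%: n = 1.751² × 0.1875 / 0.064² ≈ 140.35 → 141.
At ±4.9%: n = 1.751² × 0.1875 / 0.049² ≈ 239.43 → 240.
Additional respondents: 240 − 141 = 99.

99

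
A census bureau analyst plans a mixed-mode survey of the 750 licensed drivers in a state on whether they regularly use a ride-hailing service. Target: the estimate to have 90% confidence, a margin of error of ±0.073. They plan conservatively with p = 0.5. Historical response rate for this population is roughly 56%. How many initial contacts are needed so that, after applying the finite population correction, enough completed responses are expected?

195

For 90% confidence, z = 1.645.
Completed interviews needed (unadjusted): n₀ = 1.645² × 0.2500 / 0.073² ≈ 126.95 → 127.
FPC for N = 750: n = 127 / (1 + 126/750) = 127 / 1.1680 ≈ 108.73 → 109.
At a 56% response rate, contacts needed = 109 / 0.56 ≈ 194.64 → 195.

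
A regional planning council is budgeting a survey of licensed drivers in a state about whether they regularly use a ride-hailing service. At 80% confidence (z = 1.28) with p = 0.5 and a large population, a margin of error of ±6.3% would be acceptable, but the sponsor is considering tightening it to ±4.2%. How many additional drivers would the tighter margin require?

129

At ±6.3%: n = 1.28² × 0.2500 / 0.063² ≈ 103.20 → 104.
At ±4.2%: n = 1.28² × 0.2500 / 0.042² ≈ 232.20 → 233.
Additional respondents: 233 − 104 = 129.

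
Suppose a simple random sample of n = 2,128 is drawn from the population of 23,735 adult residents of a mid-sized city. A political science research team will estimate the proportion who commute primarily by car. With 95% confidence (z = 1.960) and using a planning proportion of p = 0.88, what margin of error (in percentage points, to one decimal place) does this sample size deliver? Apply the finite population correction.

1.3

Finite-population factor: (N−n)/(N−1) = (23735−2128)/(23735−1) = 0.9104.
SE(p̂) = √[p(1−p)/n · (N−n)/(N−1)] = √[0.1056/2128 × 0.9104] = 0.00672.
E = z × SE = 1.960 × 0.00672 = 0.01317 ≈ 1.3 percentage points.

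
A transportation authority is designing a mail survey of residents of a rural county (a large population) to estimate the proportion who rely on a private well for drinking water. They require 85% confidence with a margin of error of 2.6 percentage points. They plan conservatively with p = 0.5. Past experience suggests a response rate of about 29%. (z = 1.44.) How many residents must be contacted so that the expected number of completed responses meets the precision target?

2645

Completed interviews needed: n₀ = 1.44² × 0.2500 / 0.026² ≈ 766.86 → 767.
At a 29% response rate, contacts needed = 767 / 0.29 ≈ 2644.83 → 2645.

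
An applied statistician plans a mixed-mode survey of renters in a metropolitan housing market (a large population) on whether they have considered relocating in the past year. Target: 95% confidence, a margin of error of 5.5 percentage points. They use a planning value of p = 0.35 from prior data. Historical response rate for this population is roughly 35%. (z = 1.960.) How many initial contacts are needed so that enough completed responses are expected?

826

Completed interviews needed: n₀ = 1.960² × 0.2275 / 0.055² ≈ 288.91 → 289.
At a 35% response rate, contacts needed = 289 / 0.35 ≈ 825.71 → 826.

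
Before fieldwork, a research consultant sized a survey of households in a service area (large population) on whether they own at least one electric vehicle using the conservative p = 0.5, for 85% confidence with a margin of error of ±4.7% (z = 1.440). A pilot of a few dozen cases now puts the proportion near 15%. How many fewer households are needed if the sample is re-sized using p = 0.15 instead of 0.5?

115

Conservative (p = 0.5): n = 1.440² × 0.25 / 0.047² ≈ 234.68 → 235.
Using p = 0.15: p(1−p) = 0.1275, so n = 1.440² × 0.1275 / 0.047² ≈ 119.68 → 120.
Reduction: 235 − 120 = 115.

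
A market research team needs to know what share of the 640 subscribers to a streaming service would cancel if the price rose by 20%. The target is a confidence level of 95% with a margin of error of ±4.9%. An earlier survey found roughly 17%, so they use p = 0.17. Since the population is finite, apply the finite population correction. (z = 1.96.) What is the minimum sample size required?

Unadjusted: n₀ = 1.96² × 0.17 × 0.83 / 0.049² ≈ 225.76, so n₀ = 226.
Finite population correction with N = 640: n = n₀ / (1 + (n₀−1)/N) = 226 / (1 + 225/640) = 226 / 1.3516 ≈ 167.21.
Rounding up, n = 168.

168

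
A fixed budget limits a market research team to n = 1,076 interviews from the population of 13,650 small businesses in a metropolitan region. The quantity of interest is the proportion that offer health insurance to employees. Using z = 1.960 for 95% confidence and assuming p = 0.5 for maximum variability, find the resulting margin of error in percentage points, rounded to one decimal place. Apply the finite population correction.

2.9

Finite-population factor: (N−n)/(N−1) = (13650−1076)/(13650−1) = 0.9212.
SE(p̂) = √[p(1−p)/n · (N−n)/(N−1)] = √[0.2500/1076 × 0.9212] = 0.01463.
E = z × SE = 1.960 × 0.01463 = 0.02868 ≈ 2.9 percentage points.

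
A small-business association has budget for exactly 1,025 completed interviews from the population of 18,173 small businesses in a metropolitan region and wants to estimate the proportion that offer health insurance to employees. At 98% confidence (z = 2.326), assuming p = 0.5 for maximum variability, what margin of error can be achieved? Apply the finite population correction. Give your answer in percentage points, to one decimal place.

Finite-population factor: (N−n)/(N−1) = (18173−1025)/(18173−1) = 0.9436.
SE(p̂) = √[p(1−p)/n · (N−n)/(N−1)] = √[0.2500/1025 × 0.9436] = 0.01517.
E = z × SE = 2.326 × 0.01517 = 0.03529 ≈ 3.5 percentage points.

3.5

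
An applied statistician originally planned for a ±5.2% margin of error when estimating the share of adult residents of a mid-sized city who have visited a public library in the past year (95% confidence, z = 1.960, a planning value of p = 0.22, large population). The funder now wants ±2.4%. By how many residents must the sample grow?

At ±5.2%: n = 1.960² × 0.1716 / 0.052² ≈ 243.79 → 244.
At ±2.4%: n = 1.960² × 0.1716 / 0.024² ≈ 1144.48 → 1145.
Additional respondents: 1145 − 244 = 901.

901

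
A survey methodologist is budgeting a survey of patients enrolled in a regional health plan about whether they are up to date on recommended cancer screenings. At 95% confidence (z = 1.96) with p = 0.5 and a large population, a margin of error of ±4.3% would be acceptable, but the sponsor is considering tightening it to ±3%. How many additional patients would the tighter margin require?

At ±4.3%: n = 1.96² × 0.2500 / 0.043² ≈ 519.42 → 520.
At ±3%: n = 1.96² × 0.2500 / 0.030² ≈ 1067.11 → 1068.
Additional respondents: 1068 − 520 = 548.

548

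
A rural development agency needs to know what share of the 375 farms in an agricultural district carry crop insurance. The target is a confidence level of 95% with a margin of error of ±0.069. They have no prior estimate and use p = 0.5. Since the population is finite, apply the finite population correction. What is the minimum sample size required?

For 95% confidence, z = 1.960.
Unadjusted: n₀ = 1.960² × 0.50 × 0.50 / 0.069² ≈ 201.72, so n₀ = 202.
Finite population correction with N = 375: n = n₀ / (1 + (n₀−1)/N) = 202 / (1 + 201/375) = 202 / 1.5360 ≈ 131.51.
Rounding up, n = 132.

132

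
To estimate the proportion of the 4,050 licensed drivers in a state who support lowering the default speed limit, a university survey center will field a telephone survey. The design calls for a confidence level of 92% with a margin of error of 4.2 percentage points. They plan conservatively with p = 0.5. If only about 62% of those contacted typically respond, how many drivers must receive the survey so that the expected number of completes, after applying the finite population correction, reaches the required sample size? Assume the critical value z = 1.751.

634

Completed interviews needed (unadjusted): n₀ = 1.751² × 0.2500 / 0.042² ≈ 434.52 → 435.
FPC for N = 4,050: n = 435 / (1 + 434/4050) = 435 / 1.1072 ≈ 392.90 → 393.
At a 62% response rate, contacts needed = 393 / 0.62 ≈ 633.87 → 634.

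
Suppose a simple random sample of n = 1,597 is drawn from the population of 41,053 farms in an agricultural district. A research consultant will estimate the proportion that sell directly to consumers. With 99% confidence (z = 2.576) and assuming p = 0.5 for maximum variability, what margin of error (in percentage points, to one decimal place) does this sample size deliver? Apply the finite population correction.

Finite-population factor: (N−n)/(N−1) = (41053−1597)/(41053−1) = 0.9611.
SE(p̂) = √[p(1−p)/n · (N−n)/(N−1)] = √[0.2500/1597 × 0.9611] = 0.01227.
E = z × SE = 2.576 × 0.01227 = 0.03160 ≈ 3.2 percentage points.

3.2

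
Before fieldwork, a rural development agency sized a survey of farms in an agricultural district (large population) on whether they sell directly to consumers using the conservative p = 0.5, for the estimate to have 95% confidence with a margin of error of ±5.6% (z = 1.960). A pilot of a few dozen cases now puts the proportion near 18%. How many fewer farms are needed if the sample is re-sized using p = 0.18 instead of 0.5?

Conservative (p = 0.5): n = 1.960² × 0.25 / 0.056² ≈ 306.25 → 307.
Using p = 0.18: p(1−p) = 0.1476, so n = 1.960² × 0.1476 / 0.056² ≈ 180.81 → 181.
Reduction: 307 − 181 = 126.

126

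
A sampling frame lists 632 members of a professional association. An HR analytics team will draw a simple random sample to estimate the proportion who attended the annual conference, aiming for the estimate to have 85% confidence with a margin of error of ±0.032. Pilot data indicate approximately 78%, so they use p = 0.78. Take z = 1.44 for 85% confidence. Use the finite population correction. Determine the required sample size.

Unadjusted: n₀ = 1.44² × 0.78 × 0.22 / 0.032² ≈ 347.49, so n₀ = 348.
Finite population correction with N = 632: n = n₀ / (1 + (n₀−1)/N) = 348 / (1 + 347/632) = 348 / 1.5491 ≈ 224.65.
Rounding up, n = 225.

225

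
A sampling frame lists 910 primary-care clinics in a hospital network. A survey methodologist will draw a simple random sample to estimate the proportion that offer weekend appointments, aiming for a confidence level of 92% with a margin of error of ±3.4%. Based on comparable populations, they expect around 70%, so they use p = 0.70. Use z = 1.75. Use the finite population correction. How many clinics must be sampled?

346

Unadjusted: n₀ = 1.75² × 0.70 × 0.30 / 0.034² ≈ 556.34, so n₀ = 557.
Finite population correction with N = 910: n = n₀ / (1 + (n₀−1)/N) = 557 / (1 + 556/910) = 557 / 1.6110 ≈ 345.75.
Rounding up, n = 346.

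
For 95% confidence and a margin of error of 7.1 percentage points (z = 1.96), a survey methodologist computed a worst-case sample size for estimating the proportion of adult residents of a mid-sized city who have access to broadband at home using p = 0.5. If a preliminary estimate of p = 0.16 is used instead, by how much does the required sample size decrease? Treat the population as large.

88

Conservative (p = 0.5): n = 1.96² × 0.25 / 0.071² ≈ 190.52 → 191.
Using p = 0.16: p(1−p) = 0.1344, so n = 1.96² × 0.1344 / 0.071² ≈ 102.42 → 103.
Reduction: 191 − 103 = 88.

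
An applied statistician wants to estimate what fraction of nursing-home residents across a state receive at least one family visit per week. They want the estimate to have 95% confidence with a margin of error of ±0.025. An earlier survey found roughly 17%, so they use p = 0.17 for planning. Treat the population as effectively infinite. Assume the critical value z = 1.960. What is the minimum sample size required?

With p = 0.17, p(1−p) = 0.1411.
n = z²·p(1−p)/E² = 1.960² × 0.1411 / 0.025² = 3.8416 × 0.1411 / 0.000625 ≈ 867.28.
Rounding up gives n = 868.

868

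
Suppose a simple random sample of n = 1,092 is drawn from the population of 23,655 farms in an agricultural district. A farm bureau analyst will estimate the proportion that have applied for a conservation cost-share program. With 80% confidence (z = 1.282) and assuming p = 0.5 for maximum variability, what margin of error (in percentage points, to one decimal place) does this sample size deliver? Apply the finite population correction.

1.9

Finite-population factor: (N−n)/(N−1) = (23655−1092)/(23655−1) = 0.9539.
SE(p̂) = √[p(1−p)/n · (N−n)/(N−1)] = √[0.2500/1092 × 0.9539] = 0.01478.
E = z × SE = 1.282 × 0.01478 = 0.01894 ≈ 1.9 percentage points.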